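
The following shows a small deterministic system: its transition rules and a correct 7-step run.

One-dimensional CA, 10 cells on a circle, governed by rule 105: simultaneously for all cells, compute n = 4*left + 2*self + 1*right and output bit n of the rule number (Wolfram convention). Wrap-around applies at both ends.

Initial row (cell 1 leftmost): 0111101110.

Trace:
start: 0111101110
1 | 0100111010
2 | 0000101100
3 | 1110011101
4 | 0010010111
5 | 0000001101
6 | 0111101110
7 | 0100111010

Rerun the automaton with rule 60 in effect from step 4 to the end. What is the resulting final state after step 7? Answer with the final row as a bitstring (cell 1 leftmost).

0011100100

(re-executing steps 4..7 under rule 60; state before step 4: 1110011101)
4 | 0001010011
5 | 1001111010
6 | 1101000111
7 | 0011100100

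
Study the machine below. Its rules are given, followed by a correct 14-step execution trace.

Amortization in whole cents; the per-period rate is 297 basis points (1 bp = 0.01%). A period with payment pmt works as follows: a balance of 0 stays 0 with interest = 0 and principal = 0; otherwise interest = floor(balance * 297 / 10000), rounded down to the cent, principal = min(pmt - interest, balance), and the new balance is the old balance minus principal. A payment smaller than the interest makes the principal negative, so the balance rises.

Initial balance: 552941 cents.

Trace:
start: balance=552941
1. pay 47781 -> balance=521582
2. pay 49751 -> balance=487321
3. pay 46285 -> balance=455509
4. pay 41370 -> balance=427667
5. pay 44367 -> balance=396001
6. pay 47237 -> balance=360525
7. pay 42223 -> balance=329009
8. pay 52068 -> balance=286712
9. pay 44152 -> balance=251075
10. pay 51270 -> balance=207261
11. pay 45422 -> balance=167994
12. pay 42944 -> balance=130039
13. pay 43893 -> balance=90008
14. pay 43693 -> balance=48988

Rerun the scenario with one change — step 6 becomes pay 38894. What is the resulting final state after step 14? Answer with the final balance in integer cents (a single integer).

(re-executing from step 6 with the substitution; state before step 6: balance=396001)
6. pay 38894 -> balance=368868
7. pay 42223 -> balance=337600
8. pay 52068 -> balance=295558
9. pay 44152 -> balance=260184
10. pay 51270 -> balance=216641
11. pay 45422 -> balance=177653
12. pay 42944 -> balance=139985
13. pay 43893 -> balance=100249
14. pay 43693 -> balance=59533

59533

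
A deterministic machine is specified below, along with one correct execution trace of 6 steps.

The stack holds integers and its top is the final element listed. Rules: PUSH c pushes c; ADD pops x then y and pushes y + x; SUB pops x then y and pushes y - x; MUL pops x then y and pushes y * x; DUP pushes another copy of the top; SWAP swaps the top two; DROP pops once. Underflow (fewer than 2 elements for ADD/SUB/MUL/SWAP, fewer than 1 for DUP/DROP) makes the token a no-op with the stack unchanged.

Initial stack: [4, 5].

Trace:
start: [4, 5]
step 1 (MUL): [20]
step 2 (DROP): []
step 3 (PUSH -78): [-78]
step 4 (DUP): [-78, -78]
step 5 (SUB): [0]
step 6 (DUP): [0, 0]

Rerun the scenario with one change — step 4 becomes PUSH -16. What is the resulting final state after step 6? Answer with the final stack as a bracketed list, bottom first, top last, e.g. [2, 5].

[-62, -62]

(re-executing from step 4 with the substitution; state before step 4: [-78])
step 4 (PUSH -16): [-78, -16]
step 5 (SUB): [-62]
step 6 (DUP): [-62, -62]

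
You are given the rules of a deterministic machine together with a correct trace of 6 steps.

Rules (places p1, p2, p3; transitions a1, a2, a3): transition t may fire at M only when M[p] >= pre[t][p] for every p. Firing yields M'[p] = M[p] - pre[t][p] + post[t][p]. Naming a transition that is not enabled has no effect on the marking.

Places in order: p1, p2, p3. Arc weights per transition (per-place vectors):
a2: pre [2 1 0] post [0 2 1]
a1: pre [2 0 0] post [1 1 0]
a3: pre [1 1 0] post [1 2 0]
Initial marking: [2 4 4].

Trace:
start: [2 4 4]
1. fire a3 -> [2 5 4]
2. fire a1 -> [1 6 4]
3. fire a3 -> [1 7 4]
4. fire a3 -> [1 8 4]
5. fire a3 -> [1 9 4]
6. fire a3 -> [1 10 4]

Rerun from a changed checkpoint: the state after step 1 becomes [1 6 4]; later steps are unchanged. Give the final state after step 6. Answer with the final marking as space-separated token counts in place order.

state after step 1 := [1 6 4]
2. fire a1 -> [1 6 4]
3. fire a3 -> [1 7 4]
4. fire a3 -> [1 8 4]
5. fire a3 -> [1 9 4]
6. fire a3 -> [1 10 4]

1 10 4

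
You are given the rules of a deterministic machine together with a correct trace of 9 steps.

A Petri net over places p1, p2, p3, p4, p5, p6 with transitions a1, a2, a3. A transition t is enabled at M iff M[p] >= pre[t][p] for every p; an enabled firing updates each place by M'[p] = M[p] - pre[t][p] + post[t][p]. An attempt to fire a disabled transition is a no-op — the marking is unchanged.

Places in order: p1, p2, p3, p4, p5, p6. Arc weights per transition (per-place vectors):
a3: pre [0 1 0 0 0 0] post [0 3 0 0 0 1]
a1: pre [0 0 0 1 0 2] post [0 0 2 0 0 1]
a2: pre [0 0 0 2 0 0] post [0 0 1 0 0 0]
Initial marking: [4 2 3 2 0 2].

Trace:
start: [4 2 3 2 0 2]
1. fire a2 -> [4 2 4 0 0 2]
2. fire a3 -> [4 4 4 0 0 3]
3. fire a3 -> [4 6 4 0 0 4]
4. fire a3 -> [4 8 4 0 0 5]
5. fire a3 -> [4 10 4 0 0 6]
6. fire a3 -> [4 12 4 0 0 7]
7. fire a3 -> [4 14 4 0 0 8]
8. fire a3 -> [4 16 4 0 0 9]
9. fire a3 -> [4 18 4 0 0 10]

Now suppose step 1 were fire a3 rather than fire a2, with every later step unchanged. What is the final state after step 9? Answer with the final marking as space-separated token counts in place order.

(re-executing from step 1 with the substitution; state before step 1: [4 2 3 2 0 2])
1. fire a3 -> [4 4 3 2 0 3]
2. fire a3 -> [4 6 3 2 0 4]
3. fire a3 -> [4 8 3 2 0 5]
4. fire a3 -> [4 10 3 2 0 6]
5. fire a3 -> [4 12 3 2 0 7]
6. fire a3 -> [4 14 3 2 0 8]
7. fire a3 -> [4 16 3 2 0 9]
8. fire a3 -> [4 18 3 2 0 10]
9. fire a3 -> [4 20 3 2 0 11]

4 20 3 2 0 11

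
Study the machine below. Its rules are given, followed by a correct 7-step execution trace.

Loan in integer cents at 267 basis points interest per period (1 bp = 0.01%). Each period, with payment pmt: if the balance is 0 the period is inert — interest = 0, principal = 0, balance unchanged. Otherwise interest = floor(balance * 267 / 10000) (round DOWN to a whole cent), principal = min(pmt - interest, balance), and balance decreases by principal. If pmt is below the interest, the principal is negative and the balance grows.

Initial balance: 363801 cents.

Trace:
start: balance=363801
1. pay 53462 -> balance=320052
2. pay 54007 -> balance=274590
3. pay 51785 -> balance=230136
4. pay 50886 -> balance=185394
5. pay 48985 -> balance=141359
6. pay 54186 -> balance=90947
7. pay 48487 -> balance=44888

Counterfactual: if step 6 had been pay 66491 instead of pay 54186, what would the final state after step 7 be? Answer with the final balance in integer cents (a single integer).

32254

(re-executing from step 6 with the substitution; state before step 6: balance=141359)
6. pay 66491 -> balance=78642
7. pay 48487 -> balance=32254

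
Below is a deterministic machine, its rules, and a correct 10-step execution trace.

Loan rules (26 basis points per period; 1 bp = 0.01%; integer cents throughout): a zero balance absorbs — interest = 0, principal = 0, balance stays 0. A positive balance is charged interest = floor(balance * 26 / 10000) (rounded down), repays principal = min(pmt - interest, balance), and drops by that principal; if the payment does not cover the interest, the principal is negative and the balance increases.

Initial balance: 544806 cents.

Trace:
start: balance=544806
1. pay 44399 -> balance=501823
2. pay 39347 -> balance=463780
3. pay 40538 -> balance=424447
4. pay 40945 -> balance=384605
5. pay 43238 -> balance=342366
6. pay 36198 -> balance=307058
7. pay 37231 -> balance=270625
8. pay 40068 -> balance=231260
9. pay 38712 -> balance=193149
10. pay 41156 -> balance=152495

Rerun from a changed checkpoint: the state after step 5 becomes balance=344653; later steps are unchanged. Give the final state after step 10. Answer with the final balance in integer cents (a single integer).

154812

state after step 5 := balance=344653
6. pay 36198 -> balance=309351
7. pay 37231 -> balance=272924
8. pay 40068 -> balance=233565
9. pay 38712 -> balance=195460
10. pay 41156 -> balance=154812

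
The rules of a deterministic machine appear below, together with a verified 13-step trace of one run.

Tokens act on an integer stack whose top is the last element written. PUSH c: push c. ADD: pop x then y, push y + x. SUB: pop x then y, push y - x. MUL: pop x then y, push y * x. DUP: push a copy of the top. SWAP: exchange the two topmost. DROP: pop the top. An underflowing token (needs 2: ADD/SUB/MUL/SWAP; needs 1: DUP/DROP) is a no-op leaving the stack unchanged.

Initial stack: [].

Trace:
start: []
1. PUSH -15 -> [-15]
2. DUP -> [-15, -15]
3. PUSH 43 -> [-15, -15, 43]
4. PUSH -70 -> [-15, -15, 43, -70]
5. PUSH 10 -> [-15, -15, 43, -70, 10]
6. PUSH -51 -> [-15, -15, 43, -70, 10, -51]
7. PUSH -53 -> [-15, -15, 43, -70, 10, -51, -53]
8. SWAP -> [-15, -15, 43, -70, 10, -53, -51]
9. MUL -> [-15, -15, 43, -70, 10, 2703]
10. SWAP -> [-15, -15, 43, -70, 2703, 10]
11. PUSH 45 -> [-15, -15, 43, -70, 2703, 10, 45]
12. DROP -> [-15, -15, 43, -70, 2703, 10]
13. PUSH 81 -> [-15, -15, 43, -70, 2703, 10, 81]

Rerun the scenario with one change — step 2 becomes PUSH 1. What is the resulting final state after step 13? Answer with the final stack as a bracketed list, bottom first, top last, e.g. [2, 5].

[-15, 1, 43, -70, 2703, 10, 81]

(re-executing from step 2 with the substitution; state before step 2: [-15])
2. PUSH 1 -> [-15, 1]
3. PUSH 43 -> [-15, 1, 43]
4. PUSH -70 -> [-15, 1, 43, -70]
5. PUSH 10 -> [-15, 1, 43, -70, 10]
6. PUSH -51 -> [-15, 1, 43, -70, 10, -51]
7. PUSH -53 -> [-15, 1, 43, -70, 10, -51, -53]
8. SWAP -> [-15, 1, 43, -70, 10, -53, -51]
9. MUL -> [-15, 1, 43, -70, 10, 2703]
10. SWAP -> [-15, 1, 43, -70, 2703, 10]
11. PUSH 45 -> [-15, 1, 43, -70, 2703, 10, 45]
12. DROP -> [-15, 1, 43, -70, 2703, 10]
13. PUSH 81 -> [-15, 1, 43, -70, 2703, 10, 81]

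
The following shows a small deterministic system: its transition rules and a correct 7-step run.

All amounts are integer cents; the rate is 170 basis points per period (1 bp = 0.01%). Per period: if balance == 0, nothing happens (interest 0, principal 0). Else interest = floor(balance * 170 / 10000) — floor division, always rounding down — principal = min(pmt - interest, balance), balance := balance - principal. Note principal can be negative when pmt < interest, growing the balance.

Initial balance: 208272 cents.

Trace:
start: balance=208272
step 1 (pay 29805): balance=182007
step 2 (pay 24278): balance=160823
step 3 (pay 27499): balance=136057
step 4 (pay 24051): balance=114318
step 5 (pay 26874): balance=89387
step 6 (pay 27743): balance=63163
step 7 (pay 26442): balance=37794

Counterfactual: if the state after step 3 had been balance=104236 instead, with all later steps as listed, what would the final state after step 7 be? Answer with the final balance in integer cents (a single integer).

state after step 3 := balance=104236
step 4 (pay 24051): balance=81957
step 5 (pay 26874): balance=56476
step 6 (pay 27743): balance=29693
step 7 (pay 26442): balance=3755

3755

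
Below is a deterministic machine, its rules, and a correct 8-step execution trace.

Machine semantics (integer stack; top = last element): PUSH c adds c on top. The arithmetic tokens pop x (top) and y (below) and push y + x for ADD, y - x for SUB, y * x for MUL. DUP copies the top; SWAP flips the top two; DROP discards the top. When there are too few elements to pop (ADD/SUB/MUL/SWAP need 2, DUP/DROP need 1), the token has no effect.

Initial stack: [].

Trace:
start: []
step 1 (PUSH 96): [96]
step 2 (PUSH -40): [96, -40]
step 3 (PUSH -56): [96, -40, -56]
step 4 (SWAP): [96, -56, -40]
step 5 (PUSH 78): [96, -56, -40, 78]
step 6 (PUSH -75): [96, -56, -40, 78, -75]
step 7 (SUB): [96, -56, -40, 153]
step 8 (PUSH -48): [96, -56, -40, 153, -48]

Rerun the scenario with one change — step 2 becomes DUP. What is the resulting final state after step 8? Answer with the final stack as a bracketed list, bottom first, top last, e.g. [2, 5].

(re-executing from step 2 with the substitution; state before step 2: [96])
step 2 (DUP): [96, 96]
step 3 (PUSH -56): [96, 96, -56]
step 4 (SWAP): [96, -56, 96]
step 5 (PUSH 78): [96, -56, 96, 78]
step 6 (PUSH -75): [96, -56, 96, 78, -75]
step 7 (SUB): [96, -56, 96, 153]
step 8 (PUSH -48): [96, -56, 96, 153, -48]

[96, -56, 96, 153, -48]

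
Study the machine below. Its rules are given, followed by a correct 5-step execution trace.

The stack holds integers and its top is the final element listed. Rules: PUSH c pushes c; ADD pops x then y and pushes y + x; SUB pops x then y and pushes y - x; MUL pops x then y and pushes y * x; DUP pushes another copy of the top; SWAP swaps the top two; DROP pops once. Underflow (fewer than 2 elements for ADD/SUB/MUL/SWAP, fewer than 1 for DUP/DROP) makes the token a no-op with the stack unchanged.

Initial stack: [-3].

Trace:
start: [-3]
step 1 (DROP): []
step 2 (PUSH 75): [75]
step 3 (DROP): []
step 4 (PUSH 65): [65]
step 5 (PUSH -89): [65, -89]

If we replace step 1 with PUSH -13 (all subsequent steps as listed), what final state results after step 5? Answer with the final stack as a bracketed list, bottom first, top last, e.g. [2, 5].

(re-executing from step 1 with the substitution; state before step 1: [-3])
step 1 (PUSH -13): [-3, -13]
step 2 (PUSH 75): [-3, -13, 75]
step 3 (DROP): [-3, -13]
step 4 (PUSH 65): [-3, -13, 65]
step 5 (PUSH -89): [-3, -13, 65, -89]

[-3, -13, 65, -89]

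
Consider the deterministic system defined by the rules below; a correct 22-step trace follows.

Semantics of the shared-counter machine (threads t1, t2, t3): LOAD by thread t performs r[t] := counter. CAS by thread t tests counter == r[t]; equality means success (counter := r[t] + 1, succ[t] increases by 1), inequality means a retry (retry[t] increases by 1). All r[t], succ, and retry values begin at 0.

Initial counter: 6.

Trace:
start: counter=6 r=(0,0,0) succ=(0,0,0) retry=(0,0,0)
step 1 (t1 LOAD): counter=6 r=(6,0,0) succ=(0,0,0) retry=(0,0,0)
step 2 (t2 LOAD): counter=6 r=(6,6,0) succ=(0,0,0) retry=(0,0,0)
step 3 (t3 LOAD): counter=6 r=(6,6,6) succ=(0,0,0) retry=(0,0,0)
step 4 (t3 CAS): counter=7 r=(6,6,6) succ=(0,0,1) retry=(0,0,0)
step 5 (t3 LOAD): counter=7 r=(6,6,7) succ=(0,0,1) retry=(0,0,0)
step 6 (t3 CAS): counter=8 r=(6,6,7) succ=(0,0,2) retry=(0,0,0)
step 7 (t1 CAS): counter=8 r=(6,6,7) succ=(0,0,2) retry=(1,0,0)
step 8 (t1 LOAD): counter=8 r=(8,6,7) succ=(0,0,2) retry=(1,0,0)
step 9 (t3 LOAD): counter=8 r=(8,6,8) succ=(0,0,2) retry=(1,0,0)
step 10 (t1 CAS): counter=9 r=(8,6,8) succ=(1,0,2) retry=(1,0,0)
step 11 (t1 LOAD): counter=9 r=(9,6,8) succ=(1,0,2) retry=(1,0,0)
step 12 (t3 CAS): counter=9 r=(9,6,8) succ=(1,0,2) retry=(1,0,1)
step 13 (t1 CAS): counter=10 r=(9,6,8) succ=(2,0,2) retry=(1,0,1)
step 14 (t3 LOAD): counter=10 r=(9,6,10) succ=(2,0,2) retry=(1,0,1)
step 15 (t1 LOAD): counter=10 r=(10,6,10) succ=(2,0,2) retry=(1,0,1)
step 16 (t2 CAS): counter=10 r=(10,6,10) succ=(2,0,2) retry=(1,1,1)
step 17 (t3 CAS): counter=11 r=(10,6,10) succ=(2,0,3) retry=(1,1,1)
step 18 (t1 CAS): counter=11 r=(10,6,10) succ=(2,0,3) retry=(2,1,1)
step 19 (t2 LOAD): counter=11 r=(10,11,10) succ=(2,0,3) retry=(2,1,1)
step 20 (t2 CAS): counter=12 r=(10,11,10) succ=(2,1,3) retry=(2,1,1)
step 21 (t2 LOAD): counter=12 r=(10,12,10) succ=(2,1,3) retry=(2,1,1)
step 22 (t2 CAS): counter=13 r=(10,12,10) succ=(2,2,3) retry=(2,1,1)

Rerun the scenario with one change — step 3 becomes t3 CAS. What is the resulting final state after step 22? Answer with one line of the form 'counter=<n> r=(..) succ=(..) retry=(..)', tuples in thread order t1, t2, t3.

(re-executing from step 3 with the substitution; state before step 3: counter=6 r=(6,6,0) succ=(0,0,0) retry=(0,0,0))
step 3 (t3 CAS): counter=6 r=(6,6,0) succ=(0,0,0) retry=(0,0,1)
step 4 (t3 CAS): counter=6 r=(6,6,0) succ=(0,0,0) retry=(0,0,2)
step 5 (t3 LOAD): counter=6 r=(6,6,6) succ=(0,0,0) retry=(0,0,2)
step 6 (t3 CAS): counter=7 r=(6,6,6) succ=(0,0,1) retry=(0,0,2)
step 7 (t1 CAS): counter=7 r=(6,6,6) succ=(0,0,1) retry=(1,0,2)
step 8 (t1 LOAD): counter=7 r=(7,6,6) succ=(0,0,1) retry=(1,0,2)
step 9 (t3 LOAD): counter=7 r=(7,6,7) succ=(0,0,1) retry=(1,0,2)
step 10 (t1 CAS): counter=8 r=(7,6,7) succ=(1,0,1) retry=(1,0,2)
step 11 (t1 LOAD): counter=8 r=(8,6,7) succ=(1,0,1) retry=(1,0,2)
step 12 (t3 CAS): counter=8 r=(8,6,7) succ=(1,0,1) retry=(1,0,3)
step 13 (t1 CAS): counter=9 r=(8,6,7) succ=(2,0,1) retry=(1,0,3)
step 14 (t3 LOAD): counter=9 r=(8,6,9) succ=(2,0,1) retry=(1,0,3)
step 15 (t1 LOAD): counter=9 r=(9,6,9) succ=(2,0,1) retry=(1,0,3)
step 16 (t2 CAS): counter=9 r=(9,6,9) succ=(2,0,1) retry=(1,1,3)
step 17 (t3 CAS): counter=10 r=(9,6,9) succ=(2,0,2) retry=(1,1,3)
step 18 (t1 CAS): counter=10 r=(9,6,9) succ=(2,0,2) retry=(2,1,3)
step 19 (t2 LOAD): counter=10 r=(9,10,9) succ=(2,0,2) retry=(2,1,3)
step 20 (t2 CAS): counter=11 r=(9,10,9) succ=(2,1,2) retry=(2,1,3)
step 21 (t2 LOAD): counter=11 r=(9,11,9) succ=(2,1,2) retry=(2,1,3)
step 22 (t2 CAS): counter=12 r=(9,11,9) succ=(2,2,2) retry=(2,1,3)

counter=12 r=(9,11,9) succ=(2,2,2) retry=(2,1,3)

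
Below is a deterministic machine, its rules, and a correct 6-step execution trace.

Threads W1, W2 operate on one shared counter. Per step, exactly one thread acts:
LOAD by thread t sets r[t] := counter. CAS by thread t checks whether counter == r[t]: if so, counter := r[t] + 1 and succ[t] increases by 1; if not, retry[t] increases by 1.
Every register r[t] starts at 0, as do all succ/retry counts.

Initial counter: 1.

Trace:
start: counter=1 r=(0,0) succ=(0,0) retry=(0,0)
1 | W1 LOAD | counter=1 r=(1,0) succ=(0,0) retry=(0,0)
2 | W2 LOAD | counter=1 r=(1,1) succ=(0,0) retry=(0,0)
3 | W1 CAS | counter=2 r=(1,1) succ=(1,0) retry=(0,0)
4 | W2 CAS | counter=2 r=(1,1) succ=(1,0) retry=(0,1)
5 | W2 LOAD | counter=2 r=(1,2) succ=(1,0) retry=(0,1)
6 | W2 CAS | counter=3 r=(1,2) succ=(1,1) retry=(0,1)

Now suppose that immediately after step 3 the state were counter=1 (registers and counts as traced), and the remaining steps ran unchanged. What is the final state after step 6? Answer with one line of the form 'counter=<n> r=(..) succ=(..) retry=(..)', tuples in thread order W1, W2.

state after step 3 := counter=1 r=(1,1) succ=(1,0) retry=(0,0)
4 | W2 CAS | counter=2 r=(1,1) succ=(1,1) retry=(0,0)
5 | W2 LOAD | counter=2 r=(1,2) succ=(1,1) retry=(0,0)
6 | W2 CAS | counter=3 r=(1,2) succ=(1,2) retry=(0,0)

counter=3 r=(1,2) succ=(1,2) retry=(0,0)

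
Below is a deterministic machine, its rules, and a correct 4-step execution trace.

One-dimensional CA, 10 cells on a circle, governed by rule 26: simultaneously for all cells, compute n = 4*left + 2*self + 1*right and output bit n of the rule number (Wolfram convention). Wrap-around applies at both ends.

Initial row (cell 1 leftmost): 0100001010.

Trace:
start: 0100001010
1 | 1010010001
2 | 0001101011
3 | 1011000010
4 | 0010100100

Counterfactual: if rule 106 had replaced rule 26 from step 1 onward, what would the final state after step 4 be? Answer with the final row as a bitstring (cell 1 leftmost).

(re-executing steps 1..4 under rule 106; state before step 1: 0100001010)
1 | 1000010100
2 | 0000101001
3 | 0001010010
4 | 0010100100

0010100100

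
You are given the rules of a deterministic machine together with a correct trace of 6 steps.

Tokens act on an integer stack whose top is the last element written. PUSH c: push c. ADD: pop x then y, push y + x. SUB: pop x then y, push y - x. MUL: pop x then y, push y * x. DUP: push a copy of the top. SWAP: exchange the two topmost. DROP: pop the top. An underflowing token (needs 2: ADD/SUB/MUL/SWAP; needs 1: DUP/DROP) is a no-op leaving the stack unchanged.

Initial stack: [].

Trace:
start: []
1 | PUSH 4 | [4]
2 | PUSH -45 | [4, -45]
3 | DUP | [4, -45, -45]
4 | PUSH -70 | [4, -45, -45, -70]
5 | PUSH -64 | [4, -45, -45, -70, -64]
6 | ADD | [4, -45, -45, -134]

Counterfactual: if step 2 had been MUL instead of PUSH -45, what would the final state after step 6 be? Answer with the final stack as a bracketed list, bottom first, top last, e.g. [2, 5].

[4, 4, -134]

(re-executing from step 2 with the substitution; state before step 2: [4])
2 | MUL | [4]
3 | DUP | [4, 4]
4 | PUSH -70 | [4, 4, -70]
5 | PUSH -64 | [4, 4, -70, -64]
6 | ADD | [4, 4, -134]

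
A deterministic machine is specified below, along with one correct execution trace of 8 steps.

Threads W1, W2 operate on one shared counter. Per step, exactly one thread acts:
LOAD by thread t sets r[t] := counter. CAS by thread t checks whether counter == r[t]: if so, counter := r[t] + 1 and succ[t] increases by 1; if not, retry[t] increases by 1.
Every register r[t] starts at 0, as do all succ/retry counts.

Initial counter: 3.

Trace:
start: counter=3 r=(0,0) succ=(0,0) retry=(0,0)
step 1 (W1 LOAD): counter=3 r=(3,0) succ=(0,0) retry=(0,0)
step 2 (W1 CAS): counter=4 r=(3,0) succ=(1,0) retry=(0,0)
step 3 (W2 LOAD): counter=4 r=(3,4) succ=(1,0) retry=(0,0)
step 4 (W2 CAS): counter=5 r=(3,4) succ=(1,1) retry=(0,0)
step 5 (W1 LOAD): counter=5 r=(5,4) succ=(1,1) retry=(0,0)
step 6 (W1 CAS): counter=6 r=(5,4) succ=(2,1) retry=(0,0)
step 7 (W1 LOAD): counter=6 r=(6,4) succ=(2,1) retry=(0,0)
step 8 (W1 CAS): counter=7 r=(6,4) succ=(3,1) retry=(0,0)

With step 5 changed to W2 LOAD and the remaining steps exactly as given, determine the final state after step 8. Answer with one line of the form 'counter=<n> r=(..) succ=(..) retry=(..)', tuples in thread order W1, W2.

counter=6 r=(5,5) succ=(2,1) retry=(1,0)

(re-executing from step 5 with the substitution; state before step 5: counter=5 r=(3,4) succ=(1,1) retry=(0,0))
step 5 (W2 LOAD): counter=5 r=(3,5) succ=(1,1) retry=(0,0)
step 6 (W1 CAS): counter=5 r=(3,5) succ=(1,1) retry=(1,0)
step 7 (W1 LOAD): counter=5 r=(5,5) succ=(1,1) retry=(1,0)
step 8 (W1 CAS): counter=6 r=(5,5) succ=(2,1) retry=(1,0)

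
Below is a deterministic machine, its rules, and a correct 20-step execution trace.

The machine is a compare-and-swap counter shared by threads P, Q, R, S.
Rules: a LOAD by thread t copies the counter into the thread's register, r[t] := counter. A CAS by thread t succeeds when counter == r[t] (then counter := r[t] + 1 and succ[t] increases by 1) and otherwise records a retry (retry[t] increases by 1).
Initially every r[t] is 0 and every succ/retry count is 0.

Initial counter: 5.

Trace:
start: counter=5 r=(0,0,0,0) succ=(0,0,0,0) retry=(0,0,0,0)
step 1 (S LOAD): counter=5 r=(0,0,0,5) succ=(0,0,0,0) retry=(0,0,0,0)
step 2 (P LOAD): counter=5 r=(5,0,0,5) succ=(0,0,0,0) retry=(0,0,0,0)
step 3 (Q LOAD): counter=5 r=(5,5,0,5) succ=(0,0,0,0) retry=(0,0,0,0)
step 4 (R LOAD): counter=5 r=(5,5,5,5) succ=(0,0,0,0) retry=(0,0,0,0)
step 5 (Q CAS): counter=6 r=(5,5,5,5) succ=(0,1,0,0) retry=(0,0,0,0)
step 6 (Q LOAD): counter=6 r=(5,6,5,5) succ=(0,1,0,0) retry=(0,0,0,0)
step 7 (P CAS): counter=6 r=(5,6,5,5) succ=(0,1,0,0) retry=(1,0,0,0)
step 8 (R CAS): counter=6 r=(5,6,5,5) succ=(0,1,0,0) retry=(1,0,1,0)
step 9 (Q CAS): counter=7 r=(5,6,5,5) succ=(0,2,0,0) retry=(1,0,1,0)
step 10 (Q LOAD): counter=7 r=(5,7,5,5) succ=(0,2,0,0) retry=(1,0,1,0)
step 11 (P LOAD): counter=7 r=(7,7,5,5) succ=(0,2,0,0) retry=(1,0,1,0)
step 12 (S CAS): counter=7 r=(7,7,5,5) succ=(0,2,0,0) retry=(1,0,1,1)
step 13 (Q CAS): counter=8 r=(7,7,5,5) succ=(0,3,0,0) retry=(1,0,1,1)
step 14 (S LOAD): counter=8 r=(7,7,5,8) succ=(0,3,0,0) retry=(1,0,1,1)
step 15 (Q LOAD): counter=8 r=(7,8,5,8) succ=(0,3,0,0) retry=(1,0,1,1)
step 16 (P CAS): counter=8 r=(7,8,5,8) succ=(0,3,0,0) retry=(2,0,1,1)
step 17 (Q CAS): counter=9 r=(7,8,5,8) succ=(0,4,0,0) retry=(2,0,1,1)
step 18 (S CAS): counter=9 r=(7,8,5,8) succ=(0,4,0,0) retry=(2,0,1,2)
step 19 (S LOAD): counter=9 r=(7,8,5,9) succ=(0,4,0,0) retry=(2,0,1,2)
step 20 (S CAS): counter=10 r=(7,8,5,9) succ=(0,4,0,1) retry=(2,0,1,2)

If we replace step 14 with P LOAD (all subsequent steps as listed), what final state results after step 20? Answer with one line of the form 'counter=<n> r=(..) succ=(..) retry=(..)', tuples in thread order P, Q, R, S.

(re-executing from step 14 with the substitution; state before step 14: counter=8 r=(7,7,5,5) succ=(0,3,0,0) retry=(1,0,1,1))
step 14 (P LOAD): counter=8 r=(8,7,5,5) succ=(0,3,0,0) retry=(1,0,1,1)
step 15 (Q LOAD): counter=8 r=(8,8,5,5) succ=(0,3,0,0) retry=(1,0,1,1)
step 16 (P CAS): counter=9 r=(8,8,5,5) succ=(1,3,0,0) retry=(1,0,1,1)
step 17 (Q CAS): counter=9 r=(8,8,5,5) succ=(1,3,0,0) retry=(1,1,1,1)
step 18 (S CAS): counter=9 r=(8,8,5,5) succ=(1,3,0,0) retry=(1,1,1,2)
step 19 (S LOAD): counter=9 r=(8,8,5,9) succ=(1,3,0,0) retry=(1,1,1,2)
step 20 (S CAS): counter=10 r=(8,8,5,9) succ=(1,3,0,1) retry=(1,1,1,2)

counter=10 r=(8,8,5,9) succ=(1,3,0,1) retry=(1,1,1,2)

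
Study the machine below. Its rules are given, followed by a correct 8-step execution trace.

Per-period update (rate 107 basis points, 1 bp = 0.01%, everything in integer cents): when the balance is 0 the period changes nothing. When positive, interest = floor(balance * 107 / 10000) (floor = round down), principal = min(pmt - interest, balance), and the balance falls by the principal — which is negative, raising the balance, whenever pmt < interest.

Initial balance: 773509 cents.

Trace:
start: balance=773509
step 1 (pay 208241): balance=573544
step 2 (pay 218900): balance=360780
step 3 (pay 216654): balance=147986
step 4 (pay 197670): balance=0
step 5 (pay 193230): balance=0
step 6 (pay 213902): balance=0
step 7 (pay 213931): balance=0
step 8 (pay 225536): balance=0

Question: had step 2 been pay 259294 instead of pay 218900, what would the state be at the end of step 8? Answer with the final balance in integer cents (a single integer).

(re-executing from step 2 with the substitution; state before step 2: balance=573544)
step 2 (pay 259294): balance=320386
step 3 (pay 216654): balance=107160
step 4 (pay 197670): balance=0
step 5 (pay 193230): balance=0
step 6 (pay 213902): balance=0
step 7 (pay 213931): balance=0
step 8 (pay 225536): balance=0

0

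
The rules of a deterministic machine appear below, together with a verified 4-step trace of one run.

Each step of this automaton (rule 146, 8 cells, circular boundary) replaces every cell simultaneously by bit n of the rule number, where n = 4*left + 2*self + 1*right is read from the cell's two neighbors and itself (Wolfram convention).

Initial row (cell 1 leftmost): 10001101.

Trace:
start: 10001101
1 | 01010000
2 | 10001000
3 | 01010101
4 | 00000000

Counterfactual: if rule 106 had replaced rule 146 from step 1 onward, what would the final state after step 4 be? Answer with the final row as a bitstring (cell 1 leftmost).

(re-executing steps 1..4 under rule 106; state before step 1: 10001101)
1 | 10011111
2 | 10110000
3 | 01110001
4 | 11010010

11010010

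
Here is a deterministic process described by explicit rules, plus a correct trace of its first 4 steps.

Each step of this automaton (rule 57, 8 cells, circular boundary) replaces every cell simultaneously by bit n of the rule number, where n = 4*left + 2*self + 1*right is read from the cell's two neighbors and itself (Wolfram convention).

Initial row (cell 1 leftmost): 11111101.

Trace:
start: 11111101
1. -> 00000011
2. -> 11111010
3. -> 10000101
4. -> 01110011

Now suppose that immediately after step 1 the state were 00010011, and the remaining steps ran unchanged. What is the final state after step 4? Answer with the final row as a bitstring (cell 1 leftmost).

state after step 1 := 00010011
2. -> 11001010
3. -> 10100101
4. -> 01010011

01010011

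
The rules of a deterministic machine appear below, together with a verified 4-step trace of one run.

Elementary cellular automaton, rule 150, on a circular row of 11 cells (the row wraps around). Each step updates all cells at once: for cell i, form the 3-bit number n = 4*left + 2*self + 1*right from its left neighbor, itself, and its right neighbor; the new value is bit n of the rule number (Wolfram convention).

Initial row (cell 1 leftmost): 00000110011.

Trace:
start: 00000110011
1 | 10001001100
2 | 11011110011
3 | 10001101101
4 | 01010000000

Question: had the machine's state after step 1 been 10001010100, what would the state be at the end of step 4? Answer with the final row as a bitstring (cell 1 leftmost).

state after step 1 := 10001010100
2 | 11011010111
3 | 10000010011
4 | 01000111101

01000111101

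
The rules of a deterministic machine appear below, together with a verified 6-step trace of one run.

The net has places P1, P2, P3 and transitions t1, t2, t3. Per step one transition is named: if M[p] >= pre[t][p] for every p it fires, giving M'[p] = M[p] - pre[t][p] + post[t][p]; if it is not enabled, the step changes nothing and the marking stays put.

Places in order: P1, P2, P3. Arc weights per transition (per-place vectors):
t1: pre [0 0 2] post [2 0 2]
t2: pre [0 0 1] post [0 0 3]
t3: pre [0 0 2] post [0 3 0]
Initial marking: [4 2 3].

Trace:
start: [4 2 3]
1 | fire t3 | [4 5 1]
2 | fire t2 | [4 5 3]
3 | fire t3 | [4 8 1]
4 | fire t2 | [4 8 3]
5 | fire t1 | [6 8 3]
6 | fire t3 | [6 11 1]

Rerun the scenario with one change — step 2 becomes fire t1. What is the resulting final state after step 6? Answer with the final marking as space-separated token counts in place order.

(re-executing from step 2 with the substitution; state before step 2: [4 5 1])
2 | fire t1 | [4 5 1]
3 | fire t3 | [4 5 1]
4 | fire t2 | [4 5 3]
5 | fire t1 | [6 5 3]
6 | fire t3 | [6 8 1]

6 8 1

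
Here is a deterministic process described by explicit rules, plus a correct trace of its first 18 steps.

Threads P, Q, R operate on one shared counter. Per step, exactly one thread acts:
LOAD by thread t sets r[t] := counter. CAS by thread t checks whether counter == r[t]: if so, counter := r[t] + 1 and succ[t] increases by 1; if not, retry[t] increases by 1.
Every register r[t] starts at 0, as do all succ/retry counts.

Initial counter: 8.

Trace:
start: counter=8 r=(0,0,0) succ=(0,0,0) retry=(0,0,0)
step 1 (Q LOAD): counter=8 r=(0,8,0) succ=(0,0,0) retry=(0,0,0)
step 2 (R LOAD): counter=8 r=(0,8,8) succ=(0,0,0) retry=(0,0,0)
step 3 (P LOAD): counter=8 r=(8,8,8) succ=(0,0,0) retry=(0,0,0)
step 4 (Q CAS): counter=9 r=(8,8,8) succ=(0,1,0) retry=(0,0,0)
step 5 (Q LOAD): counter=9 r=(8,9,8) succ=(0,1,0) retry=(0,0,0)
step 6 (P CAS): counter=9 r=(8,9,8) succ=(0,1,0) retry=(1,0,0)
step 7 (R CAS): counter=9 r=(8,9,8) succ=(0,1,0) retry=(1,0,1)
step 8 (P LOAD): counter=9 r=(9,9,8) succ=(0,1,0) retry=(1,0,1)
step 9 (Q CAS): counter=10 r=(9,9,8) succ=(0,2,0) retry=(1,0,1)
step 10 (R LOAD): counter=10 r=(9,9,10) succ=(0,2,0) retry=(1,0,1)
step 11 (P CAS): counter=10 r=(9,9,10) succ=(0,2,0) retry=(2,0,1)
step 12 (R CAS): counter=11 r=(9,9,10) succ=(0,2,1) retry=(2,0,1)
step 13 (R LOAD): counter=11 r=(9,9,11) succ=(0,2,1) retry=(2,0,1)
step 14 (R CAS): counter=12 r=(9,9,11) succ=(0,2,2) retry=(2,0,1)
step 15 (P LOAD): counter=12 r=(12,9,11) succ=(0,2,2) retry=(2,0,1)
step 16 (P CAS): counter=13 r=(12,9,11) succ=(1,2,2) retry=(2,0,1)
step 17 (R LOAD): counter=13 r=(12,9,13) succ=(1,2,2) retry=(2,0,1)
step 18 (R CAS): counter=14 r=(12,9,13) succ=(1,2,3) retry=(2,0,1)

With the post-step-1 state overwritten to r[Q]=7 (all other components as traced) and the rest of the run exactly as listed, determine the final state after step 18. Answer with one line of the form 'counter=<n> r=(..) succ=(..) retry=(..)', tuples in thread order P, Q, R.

counter=13 r=(11,8,12) succ=(3,0,2) retry=(0,2,2)

state after step 1 := counter=8 r=(0,7,0) succ=(0,0,0) retry=(0,0,0)
step 2 (R LOAD): counter=8 r=(0,7,8) succ=(0,0,0) retry=(0,0,0)
step 3 (P LOAD): counter=8 r=(8,7,8) succ=(0,0,0) retry=(0,0,0)
step 4 (Q CAS): counter=8 r=(8,7,8) succ=(0,0,0) retry=(0,1,0)
step 5 (Q LOAD): counter=8 r=(8,8,8) succ=(0,0,0) retry=(0,1,0)
step 6 (P CAS): counter=9 r=(8,8,8) succ=(1,0,0) retry=(0,1,0)
step 7 (R CAS): counter=9 r=(8,8,8) succ=(1,0,0) retry=(0,1,1)
step 8 (P LOAD): counter=9 r=(9,8,8) succ=(1,0,0) retry=(0,1,1)
step 9 (Q CAS): counter=9 r=(9,8,8) succ=(1,0,0) retry=(0,2,1)
step 10 (R LOAD): counter=9 r=(9,8,9) succ=(1,0,0) retry=(0,2,1)
step 11 (P CAS): counter=10 r=(9,8,9) succ=(2,0,0) retry=(0,2,1)
step 12 (R CAS): counter=10 r=(9,8,9) succ=(2,0,0) retry=(0,2,2)
step 13 (R LOAD): counter=10 r=(9,8,10) succ=(2,0,0) retry=(0,2,2)
step 14 (R CAS): counter=11 r=(9,8,10) succ=(2,0,1) retry=(0,2,2)
step 15 (P LOAD): counter=11 r=(11,8,10) succ=(2,0,1) retry=(0,2,2)
step 16 (P CAS): counter=12 r=(11,8,10) succ=(3,0,1) retry=(0,2,2)
step 17 (R LOAD): counter=12 r=(11,8,12) succ=(3,0,1) retry=(0,2,2)
step 18 (R CAS): counter=13 r=(11,8,12) succ=(3,0,2) retry=(0,2,2)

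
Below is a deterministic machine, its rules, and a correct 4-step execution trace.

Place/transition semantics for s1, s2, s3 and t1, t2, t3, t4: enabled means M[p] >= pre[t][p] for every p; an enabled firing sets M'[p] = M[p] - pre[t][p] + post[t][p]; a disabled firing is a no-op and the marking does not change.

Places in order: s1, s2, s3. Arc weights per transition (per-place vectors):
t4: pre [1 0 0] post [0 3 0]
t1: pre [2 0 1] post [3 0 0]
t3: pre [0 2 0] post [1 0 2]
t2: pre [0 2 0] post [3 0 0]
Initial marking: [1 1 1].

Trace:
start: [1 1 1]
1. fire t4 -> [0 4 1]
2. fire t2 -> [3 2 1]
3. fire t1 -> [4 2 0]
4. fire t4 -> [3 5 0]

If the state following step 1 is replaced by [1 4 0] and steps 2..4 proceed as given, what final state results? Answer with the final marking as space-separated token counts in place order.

state after step 1 := [1 4 0]
2. fire t2 -> [4 2 0]
3. fire t1 -> [4 2 0]
4. fire t4 -> [3 5 0]

3 5 0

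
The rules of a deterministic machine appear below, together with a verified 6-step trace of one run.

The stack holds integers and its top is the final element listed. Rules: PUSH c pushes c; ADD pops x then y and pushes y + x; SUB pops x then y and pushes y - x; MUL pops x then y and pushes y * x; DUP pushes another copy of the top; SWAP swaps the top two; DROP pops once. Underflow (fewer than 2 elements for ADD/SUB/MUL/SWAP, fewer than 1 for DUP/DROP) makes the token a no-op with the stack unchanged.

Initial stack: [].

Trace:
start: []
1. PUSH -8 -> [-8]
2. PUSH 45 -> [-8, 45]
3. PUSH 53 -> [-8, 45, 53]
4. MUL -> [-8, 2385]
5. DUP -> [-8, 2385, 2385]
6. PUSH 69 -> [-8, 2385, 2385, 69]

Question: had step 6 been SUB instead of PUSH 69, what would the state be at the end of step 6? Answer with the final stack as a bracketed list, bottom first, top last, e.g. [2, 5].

(re-executing from step 6 with the substitution; state before step 6: [-8, 2385, 2385])
6. SUB -> [-8, 0]

[-8, 0]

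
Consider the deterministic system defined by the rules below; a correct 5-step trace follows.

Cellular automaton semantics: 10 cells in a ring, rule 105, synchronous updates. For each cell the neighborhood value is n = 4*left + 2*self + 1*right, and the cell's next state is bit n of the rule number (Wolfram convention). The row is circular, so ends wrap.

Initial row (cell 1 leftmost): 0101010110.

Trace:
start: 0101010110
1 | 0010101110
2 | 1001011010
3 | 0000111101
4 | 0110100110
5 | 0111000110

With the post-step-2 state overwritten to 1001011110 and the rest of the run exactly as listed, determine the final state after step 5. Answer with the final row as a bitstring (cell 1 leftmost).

1111110011

state after step 2 := 1001011110
3 | 0000110011
4 | 0110110011
5 | 1111110011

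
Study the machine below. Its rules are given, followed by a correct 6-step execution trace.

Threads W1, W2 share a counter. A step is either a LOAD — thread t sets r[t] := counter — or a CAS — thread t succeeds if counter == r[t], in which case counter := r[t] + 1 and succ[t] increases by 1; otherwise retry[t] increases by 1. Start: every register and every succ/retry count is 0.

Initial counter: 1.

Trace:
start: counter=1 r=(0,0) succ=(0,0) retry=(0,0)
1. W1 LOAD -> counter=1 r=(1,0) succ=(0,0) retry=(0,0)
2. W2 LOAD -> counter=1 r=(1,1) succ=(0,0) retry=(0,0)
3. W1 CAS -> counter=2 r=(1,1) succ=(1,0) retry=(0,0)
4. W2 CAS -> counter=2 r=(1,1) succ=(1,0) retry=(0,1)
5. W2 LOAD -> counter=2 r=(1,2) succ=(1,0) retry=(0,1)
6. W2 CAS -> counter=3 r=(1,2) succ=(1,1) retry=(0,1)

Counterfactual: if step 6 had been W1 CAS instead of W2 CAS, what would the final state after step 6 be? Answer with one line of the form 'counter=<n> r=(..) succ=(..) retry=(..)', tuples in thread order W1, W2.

counter=2 r=(1,2) succ=(1,0) retry=(1,1)

(re-executing from step 6 with the substitution; state before step 6: counter=2 r=(1,2) succ=(1,0) retry=(0,1))
6. W1 CAS -> counter=2 r=(1,2) succ=(1,0) retry=(1,1)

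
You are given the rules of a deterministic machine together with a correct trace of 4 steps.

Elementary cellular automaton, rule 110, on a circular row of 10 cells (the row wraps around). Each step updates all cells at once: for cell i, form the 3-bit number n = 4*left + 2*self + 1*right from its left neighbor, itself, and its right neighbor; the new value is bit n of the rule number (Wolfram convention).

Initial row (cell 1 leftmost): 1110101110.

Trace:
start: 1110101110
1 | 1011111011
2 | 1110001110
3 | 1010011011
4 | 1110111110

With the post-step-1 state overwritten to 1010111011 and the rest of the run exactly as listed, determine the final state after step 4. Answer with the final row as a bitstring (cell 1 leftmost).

state after step 1 := 1010111011
2 | 1111101110
3 | 1000111011
4 | 1001101110

1001101110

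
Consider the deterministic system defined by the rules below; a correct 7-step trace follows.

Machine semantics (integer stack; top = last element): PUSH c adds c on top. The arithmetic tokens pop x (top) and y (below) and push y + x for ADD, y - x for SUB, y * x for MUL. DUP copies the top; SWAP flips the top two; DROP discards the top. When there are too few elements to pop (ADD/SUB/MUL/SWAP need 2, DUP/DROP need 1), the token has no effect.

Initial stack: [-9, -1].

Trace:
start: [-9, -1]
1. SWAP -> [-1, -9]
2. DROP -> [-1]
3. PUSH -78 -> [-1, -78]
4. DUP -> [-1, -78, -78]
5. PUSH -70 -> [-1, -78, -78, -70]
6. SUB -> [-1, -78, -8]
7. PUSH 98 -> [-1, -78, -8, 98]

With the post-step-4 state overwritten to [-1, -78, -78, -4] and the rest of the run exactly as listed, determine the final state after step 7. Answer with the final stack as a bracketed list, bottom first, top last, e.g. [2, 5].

[-1, -78, -78, 66, 98]

state after step 4 := [-1, -78, -78, -4]
5. PUSH -70 -> [-1, -78, -78, -4, -70]
6. SUB -> [-1, -78, -78, 66]
7. PUSH 98 -> [-1, -78, -78, 66, 98]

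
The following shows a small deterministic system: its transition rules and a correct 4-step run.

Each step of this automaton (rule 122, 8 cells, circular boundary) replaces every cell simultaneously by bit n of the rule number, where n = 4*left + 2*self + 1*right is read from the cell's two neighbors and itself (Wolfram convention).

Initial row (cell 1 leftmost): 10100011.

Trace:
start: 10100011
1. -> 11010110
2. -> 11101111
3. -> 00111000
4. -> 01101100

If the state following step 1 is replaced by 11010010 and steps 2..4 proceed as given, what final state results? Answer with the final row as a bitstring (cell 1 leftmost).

11100001

state after step 1 := 11010010
2. -> 11101101
3. -> 00111111
4. -> 11100001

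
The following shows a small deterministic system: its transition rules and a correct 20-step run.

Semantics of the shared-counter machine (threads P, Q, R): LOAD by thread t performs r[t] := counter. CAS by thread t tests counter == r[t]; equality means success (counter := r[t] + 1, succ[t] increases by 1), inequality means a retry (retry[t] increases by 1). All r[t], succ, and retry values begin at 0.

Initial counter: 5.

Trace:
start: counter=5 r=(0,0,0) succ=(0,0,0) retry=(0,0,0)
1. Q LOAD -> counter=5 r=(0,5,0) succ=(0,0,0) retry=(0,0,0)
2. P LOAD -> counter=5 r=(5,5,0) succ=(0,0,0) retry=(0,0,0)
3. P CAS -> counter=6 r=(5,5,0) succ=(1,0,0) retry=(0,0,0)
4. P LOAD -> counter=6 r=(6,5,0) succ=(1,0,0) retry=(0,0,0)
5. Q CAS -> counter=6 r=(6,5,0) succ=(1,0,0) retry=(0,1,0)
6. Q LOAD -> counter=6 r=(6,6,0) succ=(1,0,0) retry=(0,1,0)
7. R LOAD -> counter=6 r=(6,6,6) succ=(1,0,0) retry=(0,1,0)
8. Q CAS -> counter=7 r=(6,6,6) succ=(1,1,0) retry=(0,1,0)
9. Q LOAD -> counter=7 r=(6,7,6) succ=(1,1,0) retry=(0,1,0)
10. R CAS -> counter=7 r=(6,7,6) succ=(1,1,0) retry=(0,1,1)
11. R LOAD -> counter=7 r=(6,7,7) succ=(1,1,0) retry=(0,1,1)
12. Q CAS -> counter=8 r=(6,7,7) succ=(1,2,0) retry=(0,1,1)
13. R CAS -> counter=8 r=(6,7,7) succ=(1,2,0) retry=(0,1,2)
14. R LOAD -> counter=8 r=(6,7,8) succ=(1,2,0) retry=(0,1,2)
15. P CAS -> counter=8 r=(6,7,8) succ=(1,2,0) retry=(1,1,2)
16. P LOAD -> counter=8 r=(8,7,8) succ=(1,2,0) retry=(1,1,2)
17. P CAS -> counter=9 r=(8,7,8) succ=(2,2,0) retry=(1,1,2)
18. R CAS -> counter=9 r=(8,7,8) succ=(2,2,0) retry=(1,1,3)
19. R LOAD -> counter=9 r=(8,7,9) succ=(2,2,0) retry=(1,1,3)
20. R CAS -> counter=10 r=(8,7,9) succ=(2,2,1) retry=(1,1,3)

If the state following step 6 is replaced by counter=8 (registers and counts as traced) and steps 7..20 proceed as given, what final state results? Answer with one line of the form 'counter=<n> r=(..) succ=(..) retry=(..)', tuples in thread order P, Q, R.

counter=12 r=(10,8,11) succ=(2,0,3) retry=(1,3,1)

state after step 6 := counter=8 r=(6,6,0) succ=(1,0,0) retry=(0,1,0)
7. R LOAD -> counter=8 r=(6,6,8) succ=(1,0,0) retry=(0,1,0)
8. Q CAS -> counter=8 r=(6,6,8) succ=(1,0,0) retry=(0,2,0)
9. Q LOAD -> counter=8 r=(6,8,8) succ=(1,0,0) retry=(0,2,0)
10. R CAS -> counter=9 r=(6,8,8) succ=(1,0,1) retry=(0,2,0)
11. R LOAD -> counter=9 r=(6,8,9) succ=(1,0,1) retry=(0,2,0)
12. Q CAS -> counter=9 r=(6,8,9) succ=(1,0,1) retry=(0,3,0)
13. R CAS -> counter=10 r=(6,8,9) succ=(1,0,2) retry=(0,3,0)
14. R LOAD -> counter=10 r=(6,8,10) succ=(1,0,2) retry=(0,3,0)
15. P CAS -> counter=10 r=(6,8,10) succ=(1,0,2) retry=(1,3,0)
16. P LOAD -> counter=10 r=(10,8,10) succ=(1,0,2) retry=(1,3,0)
17. P CAS -> counter=11 r=(10,8,10) succ=(2,0,2) retry=(1,3,0)
18. R CAS -> counter=11 r=(10,8,10) succ=(2,0,2) retry=(1,3,1)
19. R LOAD -> counter=11 r=(10,8,11) succ=(2,0,2) retry=(1,3,1)
20. R CAS -> counter=12 r=(10,8,11) succ=(2,0,3) retry=(1,3,1)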